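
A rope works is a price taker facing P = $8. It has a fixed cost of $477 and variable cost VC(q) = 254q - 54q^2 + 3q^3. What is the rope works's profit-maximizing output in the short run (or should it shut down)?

Shut down

From TC, MC = TC'(q) = 254 - 108q + 9q^2 and AVC = VC/q = 254 - 54q + 3q^2.
The AVC parabola has its vertex at q = 54/6 = 9, where AVC = 254 - 54·9 + 3·9^2 = $11.
Since P = $8 < min AVC = $11, price fails to cover variable cost at any output.
Best response: produce nothing and absorb the $477 fixed cost.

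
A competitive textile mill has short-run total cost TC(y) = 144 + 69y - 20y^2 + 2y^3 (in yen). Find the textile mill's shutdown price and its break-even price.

Shutdown price = ¥19; break-even price = ¥45

AVC = 69 - 20y + 2y^2; minimized at y = 5, giving min AVC = ¥19. That is the shutdown price.
ATC = 144/y + 69 - 20y + 2y^2. Setting dATC/dy = −144/y^2 − 20 + 4y = 0 gives y = 6 (since 4·6^3 − 20·6^2 = 144).
min ATC = 144/6 + 69 − 20·6 + 2·6^2 = ¥45. That is the break-even price.
For ¥19 ≤ P < ¥45 the firm produces at a loss; below ¥19 it shuts down.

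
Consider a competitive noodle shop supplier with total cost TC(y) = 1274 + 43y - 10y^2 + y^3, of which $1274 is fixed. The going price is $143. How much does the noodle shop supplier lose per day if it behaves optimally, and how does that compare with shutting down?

AVC = 43 - 10y + y^2; min AVC = $18 at y = 5. Since P = $143 ≥ min AVC, the firm produces.
MC = 43 - 20y + 3y^2. Setting P = MC and taking the root on the rising branch gives y* = 10.
TR = 143·10 = 1430. TC = 1274 + 430 = 1704. Profit = 1430 − 1704 = -$274.
By producing, the firm covers all variable cost plus $1000 of fixed cost; shutting down would lose the full $1274.

Profit = -$274 at y = 10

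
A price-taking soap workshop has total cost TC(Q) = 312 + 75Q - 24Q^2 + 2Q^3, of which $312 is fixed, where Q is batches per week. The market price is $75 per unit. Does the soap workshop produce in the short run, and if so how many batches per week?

Produce at Q = 8

From TC, MC = TC'(Q) = 75 - 48Q + 6Q^2 and AVC = VC/Q = 75 - 24Q + 2Q^2.
AVC hits its minimum where MC = AVC, at Q = 6, giving min AVC = 75 - 24·6 + 2·6^2 = $3.
Since P = $75 ≥ min AVC = $3, price covers variable cost and the firm should produce.
Set P = MC: 75 = 75 - 48Q + 6Q^2 → -48Q + 6Q^2 = 0. The roots are Q = 0 and Q = 8; the profit-maximizing output is on the rising part of MC, so Q* = 8.
Check: AVC at Q = 8 is $11 ≤ P, so revenue covers variable cost.
Profit = P·Q − TC = 75·8 − 400 = $200.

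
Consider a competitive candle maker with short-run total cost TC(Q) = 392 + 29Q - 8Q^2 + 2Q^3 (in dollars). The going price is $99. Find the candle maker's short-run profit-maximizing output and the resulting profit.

AVC = 29 - 8Q + 2Q^2; min AVC = $21 at Q = 2. Since P = $99 ≥ min AVC, the firm produces.
With MC = 29 - 16Q + 6Q^2, P = MC on the upward-sloping part at Q* = 5.
TR = 99·5 = 495. TC = 392 + 195 = 587. Profit = 495 − 587 = -$92.
By producing, the firm covers all variable cost plus $300 of fixed cost; shutting down would lose the full $392.

Profit = -$92 at Q = 5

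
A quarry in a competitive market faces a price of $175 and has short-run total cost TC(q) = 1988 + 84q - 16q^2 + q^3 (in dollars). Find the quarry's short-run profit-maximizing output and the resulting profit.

AVC = 84 - 16q + q^2 has its minimum $20 at q = 8; price $175 clears that bar, so the firm operates.
MC = 84 - 32q + 3q^2. Setting P = MC and taking the root on the rising branch gives q* = 13.
TR = 175·13 = 2275. TC = 1988 + 585 = 2573. Profit = 2275 − 2573 = -$298.
That loss of $298 beats the $1988 the firm would lose by shutting down; producing recovers $1690 of fixed cost.

Profit = -$298 at q = 13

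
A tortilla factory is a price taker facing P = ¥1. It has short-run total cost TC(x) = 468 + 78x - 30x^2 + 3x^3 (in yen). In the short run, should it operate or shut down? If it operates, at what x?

Strip out fixed cost: VC = 78x - 30x^2 + 3x^3. Then AVC = 78 - 30x + 3x^2 and MC = 78 - 60x + 9x^2.
The AVC parabola has its vertex at x = 30/6 = 5, where AVC = 78 - 30·5 + 3·5^2 = ¥3.
P = ¥1 lies below min AVC = ¥3; no output level covers variable cost.
Best response: produce nothing and absorb the ¥468 fixed cost.

Shut down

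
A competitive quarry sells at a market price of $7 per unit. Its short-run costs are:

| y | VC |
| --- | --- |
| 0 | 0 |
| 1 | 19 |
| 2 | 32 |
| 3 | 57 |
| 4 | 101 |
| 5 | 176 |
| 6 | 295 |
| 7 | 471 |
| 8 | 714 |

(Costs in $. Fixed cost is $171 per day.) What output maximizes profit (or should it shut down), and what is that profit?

y = 0 (shut down); profit = -$171

Profit at each row (π = 7y − TC): y=0: -171; y=1: -183; y=2: -189; y=3: -207; y=4: -244; y=5: -312; y=6: -424; y=7: -593; y=8: -829.
Profit is highest at y = 0. Equivalently, the lowest AVC in the table is 32/2 ≈ $16 at y = 2, and P = $7 falls below it — price never covers variable cost, so the firm shuts down and loses only its fixed cost.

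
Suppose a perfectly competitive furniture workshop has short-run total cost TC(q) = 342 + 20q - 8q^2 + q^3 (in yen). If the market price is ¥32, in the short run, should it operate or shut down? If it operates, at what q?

Strip out fixed cost: VC = 20q - 8q^2 + q^3. Then AVC = 20 - 8q + q^2 and MC = 20 - 16q + 3q^2.
The AVC parabola has its vertex at q = 8/2 = 4, where AVC = 20 - 8·4 + 4^2 = ¥4.
P = ¥32 exceeds min AVC = ¥4, so the firm stays open.
Solving P = MC: -12 - 16q + 3q^2 = 0 ⇒ q = -2/3 or 6. On the upward-sloping branch, q* = 6.
Check: AVC at q = 6 is ¥8 ≤ P, so revenue covers variable cost.
Profit = P·q − TC = 32·6 − 390 = -¥198, a loss, but smaller than the ¥342 fixed cost the firm would lose by shutting down.

Produce at q = 6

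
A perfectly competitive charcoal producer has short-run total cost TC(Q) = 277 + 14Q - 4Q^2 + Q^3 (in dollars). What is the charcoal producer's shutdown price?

$10 per unit

Short-run supply begins at min AVC. From VC = 14Q - 4Q^2 + Q^3, AVC = 14 - 4Q + Q^2.
At the minimum of AVC, MC = AVC. MC = 14 - 8Q + 3Q^2; setting MC = AVC gives 2Q^2 - 4Q = 0, so Q = 2. min AVC = 10.
So the shutdown price is $10.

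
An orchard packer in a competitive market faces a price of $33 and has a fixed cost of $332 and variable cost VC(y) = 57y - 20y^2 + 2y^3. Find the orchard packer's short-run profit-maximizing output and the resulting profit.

AVC = 57 - 20y + 2y^2 has its minimum $7 at y = 5; price $33 clears that bar, so the firm operates.
With MC = 57 - 40y + 6y^2, P = MC on the upward-sloping part at y* = 6.
TR = 33·6 = 198. TC = 332 + 54 = 386. Profit = 198 − 386 = -$188.
That loss of $188 beats the $332 the firm would lose by shutting down; producing recovers $144 of fixed cost.

Profit = -$188 at y = 6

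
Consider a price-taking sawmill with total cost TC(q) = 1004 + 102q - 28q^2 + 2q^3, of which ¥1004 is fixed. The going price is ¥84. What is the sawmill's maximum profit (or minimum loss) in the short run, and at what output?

Profit = -¥356 at q = 9

AVC = 102 - 28q + 2q^2; min AVC = ¥4 at q = 7. Since P = ¥84 ≥ min AVC, the firm produces.
With MC = 102 - 56q + 6q^2, P = MC on the upward-sloping part at q* = 9.
TR = 84·9 = 756. TC = 1004 + 108 = 1112. Profit = 756 − 1112 = -¥356.
That loss of ¥356 beats the ¥1004 the firm would lose by shutting down; producing recovers ¥648 of fixed cost.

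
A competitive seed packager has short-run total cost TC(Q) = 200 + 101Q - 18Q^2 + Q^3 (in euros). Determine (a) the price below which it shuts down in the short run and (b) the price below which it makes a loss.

Shutdown price = min AVC. AVC = 101 - 18Q + Q^2, with vertex at Q = 9 and minimum €20.
ATC = 200/Q + 101 - 18Q + Q^2. Setting dATC/dQ = −200/Q^2 − 18 + 2Q = 0 gives Q = 10 (since 2·10^3 − 18·10^2 = 200).
min ATC = 200/10 + 101 − 18·10 + 10^2 = €41. That is the break-even price.
Between these two prices the firm operates at a loss; above €41 it earns a profit.

Shutdown price = €20; break-even price = €41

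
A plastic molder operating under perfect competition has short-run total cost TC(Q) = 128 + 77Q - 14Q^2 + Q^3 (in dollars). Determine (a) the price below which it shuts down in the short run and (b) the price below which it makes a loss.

AVC = 77 - 14Q + Q^2; minimized at Q = 7, giving min AVC = $28. That is the shutdown price.
ATC = 128/Q + 77 - 14Q + Q^2. Setting dATC/dQ = −128/Q^2 − 14 + 2Q = 0 gives Q = 8 (since 2·8^3 − 14·8^2 = 128).
min ATC = 128/8 + 77 − 14·8 + 8^2 = $45. That is the break-even price.
Between these two prices the firm operates at a loss; above $45 it earns a profit.

Shutdown price = $28; break-even price = $45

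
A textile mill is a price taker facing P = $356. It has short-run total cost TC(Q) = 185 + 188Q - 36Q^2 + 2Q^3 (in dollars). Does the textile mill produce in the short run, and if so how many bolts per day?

Produce at Q = 14

Variable cost is VC = 188Q - 36Q^2 + 2Q^3, so AVC = VC/Q = 188 - 36Q + 2Q^2 and MC = dTC/dQ = 188 - 72Q + 6Q^2.
AVC is minimized where dAVC/dQ = -36 + 4Q = 0, at Q = 9; min AVC = 188 - 36·9 + 2·9^2 = $26.
Because $356 ≥ $26, revenue can cover variable cost; the firm operates.
Set P = MC: 356 = 188 - 72Q + 6Q^2 → -168 - 72Q + 6Q^2 = 0. The roots are Q = -2 and Q = 14; the profit-maximizing output is on the rising part of MC, so Q* = 14.
Check: AVC at Q = 14 is $76 ≤ P, so revenue covers variable cost.
Profit = P·Q − TC = 356·14 − 1249 = $3735.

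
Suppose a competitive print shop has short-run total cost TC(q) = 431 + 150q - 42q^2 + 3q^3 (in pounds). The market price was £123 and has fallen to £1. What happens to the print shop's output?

Output falls from 9 to 0 (the firm shuts down)

MC = 150 - 84q + 9q^2; the shutdown threshold is min AVC = £3 (at q = 7).
At P = £123 ≥ min AVC, set P = MC on the rising branch: q = 9.
At P = £1 < min AVC = £3, price no longer covers variable cost at any output, so the firm shuts down: q = 0.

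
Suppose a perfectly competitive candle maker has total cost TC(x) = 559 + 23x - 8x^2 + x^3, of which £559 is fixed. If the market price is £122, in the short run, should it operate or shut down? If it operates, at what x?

Produce at x = 9

From TC, MC = TC'(x) = 23 - 16x + 3x^2 and AVC = VC/x = 23 - 8x + x^2.
AVC is minimized where dAVC/dx = -8 + 2x = 0, at x = 4; min AVC = 23 - 8·4 + 4^2 = £7.
Because £122 ≥ £7, revenue can cover variable cost; the firm operates.
Set P = MC: 122 = 23 - 16x + 3x^2 → -99 - 16x + 3x^2 = 0. The roots are x = -11/3 and x = 9; the profit-maximizing output is on the rising part of MC, so x* = 9.
Check: AVC at x = 9 is £32 ≤ P, so revenue covers variable cost.
Profit = P·x − TC = 122·9 − 847 = £251.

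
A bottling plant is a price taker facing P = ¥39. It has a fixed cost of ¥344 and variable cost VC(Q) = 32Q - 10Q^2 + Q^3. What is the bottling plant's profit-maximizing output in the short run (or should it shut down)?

From TC, MC = TC'(Q) = 32 - 20Q + 3Q^2 and AVC = VC/Q = 32 - 10Q + Q^2.
AVC is minimized where dAVC/dQ = -10 + 2Q = 0, at Q = 5; min AVC = 32 - 10·5 + 5^2 = ¥7.
Because ¥39 ≥ ¥7, revenue can cover variable cost; the firm operates.
Set P = MC: 39 = 32 - 20Q + 3Q^2 → -7 - 20Q + 3Q^2 = 0. The roots are Q = -1/3 and Q = 7; the profit-maximizing output is on the rising part of MC, so Q* = 7.
Check: AVC at Q = 7 is ¥11 ≤ P, so revenue covers variable cost.
Profit = P·Q − TC = 39·7 − 421 = -¥148, a loss, but smaller than the ¥344 fixed cost the firm would lose by shutting down.

Produce at Q = 7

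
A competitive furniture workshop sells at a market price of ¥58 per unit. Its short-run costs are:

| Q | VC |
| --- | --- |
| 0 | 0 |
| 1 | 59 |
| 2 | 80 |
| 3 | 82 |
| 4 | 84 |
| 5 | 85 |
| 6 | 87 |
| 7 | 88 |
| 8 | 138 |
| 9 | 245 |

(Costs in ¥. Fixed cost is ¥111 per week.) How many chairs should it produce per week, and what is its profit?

Profit at each row (π = 58Q − TC): Q=0: -111; Q=1: -112; Q=2: -75; Q=3: -19; Q=4: 37; Q=5: 94; Q=6: 150; Q=7: 207; Q=8: 215; Q=9: 166.
Profit is maximized at Q = 8. AVC there is 138/8 = ¥17.25 ≤ P, so producing beats shutting down (which would give -¥111).

Q = 8; profit = ¥215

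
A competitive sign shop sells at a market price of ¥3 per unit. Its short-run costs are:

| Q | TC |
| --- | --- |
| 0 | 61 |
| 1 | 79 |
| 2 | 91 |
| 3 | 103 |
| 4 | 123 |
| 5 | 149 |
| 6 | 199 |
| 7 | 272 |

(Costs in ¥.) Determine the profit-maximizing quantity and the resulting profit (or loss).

Q = 0 (shut down); profit = -¥61

Compute π = P·Q − TC at each output: Q=0: -61; Q=1: -76; Q=2: -85; Q=3: -94; Q=4: -111; Q=5: -134; Q=6: -181; Q=7: -251.
Profit is highest at Q = 0. Equivalently, the lowest AVC in the table is 42/3 ≈ ¥14 at Q = 3, and P = ¥3 falls below it — price never covers variable cost, so the firm shuts down and loses only its fixed cost.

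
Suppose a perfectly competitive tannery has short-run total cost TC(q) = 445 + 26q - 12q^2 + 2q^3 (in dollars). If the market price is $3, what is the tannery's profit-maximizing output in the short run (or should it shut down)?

From TC, MC = TC'(q) = 26 - 24q + 6q^2 and AVC = VC/q = 26 - 12q + 2q^2.
AVC hits its minimum where MC = AVC, at q = 3, giving min AVC = 26 - 12·3 + 2·3^2 = $8.
P = $3 lies below min AVC = $8; no output level covers variable cost.
Best response: produce nothing and absorb the $445 fixed cost.

Shut down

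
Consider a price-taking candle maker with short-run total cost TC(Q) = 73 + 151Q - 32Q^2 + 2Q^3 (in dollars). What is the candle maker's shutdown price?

$23 per unit

The firm shuts down when price falls below the minimum of average variable cost. AVC = VC/Q = 151 - 32Q + 2Q^2.
dAVC/dQ = -32 + 4Q = 0 gives Q = 8. min AVC = 151 - 32·8 + 2·8^2 = 23.
For P < $23 the firm produces nothing.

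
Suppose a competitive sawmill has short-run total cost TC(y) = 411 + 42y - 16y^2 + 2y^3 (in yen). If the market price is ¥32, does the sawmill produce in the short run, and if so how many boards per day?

Strip out fixed cost: VC = 42y - 16y^2 + 2y^3. Then AVC = 42 - 16y + 2y^2 and MC = 42 - 32y + 6y^2.
AVC is minimized where dAVC/dy = -16 + 4y = 0, at y = 4; min AVC = 42 - 16·4 + 2·4^2 = ¥10.
Since P = ¥32 ≥ min AVC = ¥10, price covers variable cost and the firm should produce.
Solving P = MC: 10 - 32y + 6y^2 = 0 ⇒ y = 1/3 or 5. On the upward-sloping branch, y* = 5.
Check: AVC at y = 5 is ¥12 ≤ P, so revenue covers variable cost.
Profit = P·y − TC = 32·5 − 471 = -¥311, a loss, but smaller than the ¥411 fixed cost the firm would lose by shutting down.

Produce at y = 5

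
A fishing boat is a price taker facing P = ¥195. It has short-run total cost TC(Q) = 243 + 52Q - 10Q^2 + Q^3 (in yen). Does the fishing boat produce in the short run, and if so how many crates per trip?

Strip out fixed cost: VC = 52Q - 10Q^2 + Q^3. Then AVC = 52 - 10Q + Q^2 and MC = 52 - 20Q + 3Q^2.
AVC hits its minimum where MC = AVC, at Q = 5, giving min AVC = 52 - 10·5 + 5^2 = ¥27.
Since P = ¥195 ≥ min AVC = ¥27, price covers variable cost and the firm should produce.
Set P = MC: 195 = 52 - 20Q + 3Q^2 → -143 - 20Q + 3Q^2 = 0. The roots are Q = -13/3 and Q = 11; the profit-maximizing output is on the rising part of MC, so Q* = 11.
Check: AVC at Q = 11 is ¥63 ≤ P, so revenue covers variable cost.
Profit = P·Q − TC = 195·11 − 936 = ¥1209.

Produce at Q = 11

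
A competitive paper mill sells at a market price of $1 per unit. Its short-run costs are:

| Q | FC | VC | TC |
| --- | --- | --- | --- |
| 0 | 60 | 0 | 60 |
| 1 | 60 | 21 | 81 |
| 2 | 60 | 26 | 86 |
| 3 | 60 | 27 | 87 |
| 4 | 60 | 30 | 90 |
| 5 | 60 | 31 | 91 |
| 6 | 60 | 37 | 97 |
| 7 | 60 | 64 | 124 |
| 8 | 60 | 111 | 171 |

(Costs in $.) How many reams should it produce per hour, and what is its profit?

Compute π = P·Q − TC at each output: Q=0: -60; Q=1: -80; Q=2: -84; Q=3: -84; Q=4: -86; Q=5: -86; Q=6: -91; Q=7: -117; Q=8: -163.
Profit is highest at Q = 0. Equivalently, the lowest AVC in the table is 37/6 ≈ $6.17 at Q = 6, and P = $1 falls below it — price never covers variable cost, so the firm shuts down and loses only its fixed cost.

Q = 0 (shut down); profit = -$60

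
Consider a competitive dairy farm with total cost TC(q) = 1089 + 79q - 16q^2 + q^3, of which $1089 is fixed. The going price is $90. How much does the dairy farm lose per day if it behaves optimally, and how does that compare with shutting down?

Profit = -$363 at q = 11

AVC = 79 - 16q + q^2 has its minimum $15 at q = 8; price $90 clears that bar, so the firm operates.
MC = 79 - 32q + 3q^2. Setting P = MC and taking the root on the rising branch gives q* = 11.
TR = 90·11 = 990. TC = 1089 + 264 = 1353. Profit = 990 − 1353 = -$363.
That loss of $363 beats the $1089 the firm would lose by shutting down; producing recovers $726 of fixed cost.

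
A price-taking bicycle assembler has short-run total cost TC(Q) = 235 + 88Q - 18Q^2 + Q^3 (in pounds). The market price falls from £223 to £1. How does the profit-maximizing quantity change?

Output falls from 15 to 0 (the firm shuts down)

AVC = 88 - 18Q + Q^2, minimized at Q = 9 where min AVC = £7. MC = 88 - 36Q + 3Q^2.
With P = £223 above the shutdown price, P = MC gives Q = 15.
At P = £1 < min AVC = £7, price no longer covers variable cost at any output, so the firm shuts down: Q = 0.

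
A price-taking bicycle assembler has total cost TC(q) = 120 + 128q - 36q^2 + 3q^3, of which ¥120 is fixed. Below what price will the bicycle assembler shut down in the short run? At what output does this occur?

The firm shuts down when price falls below the minimum of average variable cost. AVC = VC/q = 128 - 36q + 3q^2.
At the minimum of AVC, MC = AVC. MC = 128 - 72q + 9q^2; setting MC = AVC gives 6q^2 - 36q = 0, so q = 6. min AVC = 20.
For P < ¥20 the firm produces nothing.

¥20 per unit, at q = 6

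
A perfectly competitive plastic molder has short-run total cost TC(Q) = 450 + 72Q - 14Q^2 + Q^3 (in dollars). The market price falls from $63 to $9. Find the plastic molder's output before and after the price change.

AVC = 72 - 14Q + Q^2, minimized at Q = 7 where min AVC = $23. MC = 72 - 28Q + 3Q^2.
At P = $63 ≥ min AVC, set P = MC on the rising branch: Q = 9.
At P = $9 < min AVC = $23, price no longer covers variable cost at any output, so the firm shuts down: Q = 0.

Output falls from 9 to 0 (the firm shuts down)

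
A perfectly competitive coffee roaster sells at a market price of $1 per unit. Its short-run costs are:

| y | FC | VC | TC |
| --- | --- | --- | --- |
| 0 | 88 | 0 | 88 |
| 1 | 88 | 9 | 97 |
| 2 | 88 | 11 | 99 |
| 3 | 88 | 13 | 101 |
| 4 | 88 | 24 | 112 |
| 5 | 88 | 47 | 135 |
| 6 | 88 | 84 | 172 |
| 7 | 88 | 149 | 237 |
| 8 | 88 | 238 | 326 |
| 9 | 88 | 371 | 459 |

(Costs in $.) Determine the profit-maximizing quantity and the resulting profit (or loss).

Tabulate TR − TC: y=0: -88; y=1: -96; y=2: -97; y=3: -98; y=4: -108; y=5: -130; y=6: -166; y=7: -230; y=8: -318; y=9: -450.
Profit is highest at y = 0. Equivalently, the lowest AVC in the table is 13/3 ≈ $4.33 at y = 3, and P = $1 falls below it — price never covers variable cost, so the firm shuts down and loses only its fixed cost.

y = 0 (shut down); profit = -$88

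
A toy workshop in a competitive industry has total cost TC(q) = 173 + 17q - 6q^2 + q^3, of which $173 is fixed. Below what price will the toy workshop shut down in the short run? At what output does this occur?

$8 per unit, at q = 3

Short-run supply begins at min AVC. From VC = 17q - 6q^2 + q^3, AVC = 17 - 6q + q^2.
dAVC/dq = -6 + 2q = 0 gives q = 3. min AVC = 17 - 6·3 + 3^2 = 8.
For P < $8 the firm produces nothing.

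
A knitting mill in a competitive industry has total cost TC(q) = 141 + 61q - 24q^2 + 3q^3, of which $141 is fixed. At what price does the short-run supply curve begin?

$13 per unit

The shutdown price is the minimum of AVC. VC = 61q - 24q^2 + 3q^3, so AVC = 61 - 24q + 3q^2.
At the minimum of AVC, MC = AVC. MC = 61 - 48q + 9q^2; setting MC = AVC gives 6q^2 - 24q = 0, so q = 4. min AVC = 13.
The firm shuts down for any P below $13.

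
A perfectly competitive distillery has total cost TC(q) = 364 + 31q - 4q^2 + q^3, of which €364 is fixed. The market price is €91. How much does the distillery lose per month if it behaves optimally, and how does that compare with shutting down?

AVC = 31 - 4q + q^2; min AVC = €27 at q = 2. Since P = €91 ≥ min AVC, the firm produces.
MC = 31 - 8q + 3q^2. Setting P = MC and taking the root on the rising branch gives q* = 6.
TR = 91·6 = 546. TC = 364 + 258 = 622. Profit = 546 − 622 = -€76.
By producing, the firm covers all variable cost plus €288 of fixed cost; shutting down would lose the full €364.

Profit = -€76 at q = 6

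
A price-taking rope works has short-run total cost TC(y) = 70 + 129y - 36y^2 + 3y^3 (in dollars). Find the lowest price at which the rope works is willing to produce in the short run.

The shutdown price is the minimum of AVC. VC = 129y - 36y^2 + 3y^3, so AVC = 129 - 36y + 3y^2.
At the minimum of AVC, MC = AVC. MC = 129 - 72y + 9y^2; setting MC = AVC gives 6y^2 - 36y = 0, so y = 6. min AVC = 21.
So the shutdown price is $21.

$21 per unit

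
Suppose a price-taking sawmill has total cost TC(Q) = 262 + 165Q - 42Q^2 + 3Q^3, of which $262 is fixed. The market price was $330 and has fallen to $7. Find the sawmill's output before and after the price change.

Output falls from 11 to 0 (the firm shuts down)

AVC = 165 - 42Q + 3Q^2, minimized at Q = 7 where min AVC = $18. MC = 165 - 84Q + 9Q^2.
With P = $330 above the shutdown price, P = MC gives Q = 11.
At P = $7 < min AVC = $18, price no longer covers variable cost at any output, so the firm shuts down: Q = 0.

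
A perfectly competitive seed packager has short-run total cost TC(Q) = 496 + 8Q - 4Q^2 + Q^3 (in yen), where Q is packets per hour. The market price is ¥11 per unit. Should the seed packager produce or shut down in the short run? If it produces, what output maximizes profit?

Produce at Q = 3

Variable cost is VC = 8Q - 4Q^2 + Q^3, so AVC = VC/Q = 8 - 4Q + Q^2 and MC = dTC/dQ = 8 - 8Q + 3Q^2.
The AVC parabola has its vertex at Q = 4/2 = 2, where AVC = 8 - 4·2 + 2^2 = ¥4.
Since P = ¥11 ≥ min AVC = ¥4, price covers variable cost and the firm should produce.
Set P = MC: 11 = 8 - 8Q + 3Q^2 → -3 - 8Q + 3Q^2 = 0. The roots are Q = -1/3 and Q = 3; the profit-maximizing output is on the rising part of MC, so Q* = 3.
Check: AVC at Q = 3 is ¥5 ≤ P, so revenue covers variable cost.
Profit = P·Q − TC = 11·3 − 511 = -¥478, a loss, but smaller than the ¥496 fixed cost the firm would lose by shutting down.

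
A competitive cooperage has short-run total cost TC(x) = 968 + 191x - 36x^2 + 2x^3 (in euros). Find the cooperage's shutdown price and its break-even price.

AVC = 191 - 36x + 2x^2; minimized at x = 9, giving min AVC = €29. That is the shutdown price.
ATC = 968/x + 191 - 36x + 2x^2. Setting dATC/dx = −968/x^2 − 36 + 4x = 0 gives x = 11 (since 4·11^3 − 36·11^2 = 968).
min ATC = 968/11 + 191 − 36·11 + 2·11^2 = €125. That is the break-even price.
For €29 ≤ P < €125 the firm produces at a loss; below €29 it shuts down.

Shutdown price = €29; break-even price = €125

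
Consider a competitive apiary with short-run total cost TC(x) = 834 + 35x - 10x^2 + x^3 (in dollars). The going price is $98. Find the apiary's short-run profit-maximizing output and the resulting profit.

AVC = 35 - 10x + x^2 has its minimum $10 at x = 5; price $98 clears that bar, so the firm operates.
With MC = 35 - 20x + 3x^2, P = MC on the upward-sloping part at x* = 9.
TR = 98·9 = 882. TC = 834 + 234 = 1068. Profit = 882 − 1068 = -$186.
That loss of $186 beats the $834 the firm would lose by shutting down; producing recovers $648 of fixed cost.

Profit = -$186 at x = 9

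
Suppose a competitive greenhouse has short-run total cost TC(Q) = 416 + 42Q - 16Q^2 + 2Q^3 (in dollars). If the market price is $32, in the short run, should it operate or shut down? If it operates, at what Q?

Produce at Q = 5

From TC, MC = TC'(Q) = 42 - 32Q + 6Q^2 and AVC = VC/Q = 42 - 16Q + 2Q^2.
AVC hits its minimum where MC = AVC, at Q = 4, giving min AVC = 42 - 16·4 + 2·4^2 = $10.
Because $32 ≥ $10, revenue can cover variable cost; the firm operates.
P = MC gives 10 - 32Q + 6Q^2 = 0, with roots 1/3 and 5. Take the larger (rising MC): Q* = 5.
Check: AVC at Q = 5 is $12 ≤ P, so revenue covers variable cost.
Profit = P·Q − TC = 32·5 − 476 = -$316, a loss, but smaller than the $416 fixed cost the firm would lose by shutting down.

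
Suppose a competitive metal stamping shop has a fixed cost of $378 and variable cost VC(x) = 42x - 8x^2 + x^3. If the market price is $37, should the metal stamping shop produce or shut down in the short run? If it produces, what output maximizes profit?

Produce at x = 5

Variable cost is VC = 42x - 8x^2 + x^3, so AVC = VC/x = 42 - 8x + x^2 and MC = dTC/dx = 42 - 16x + 3x^2.
AVC hits its minimum where MC = AVC, at x = 4, giving min AVC = 42 - 8·4 + 4^2 = $26.
P = $37 exceeds min AVC = $26, so the firm stays open.
Solving P = MC: 5 - 16x + 3x^2 = 0 ⇒ x = 1/3 or 5. On the upward-sloping branch, x* = 5.
Check: AVC at x = 5 is $27 ≤ P, so revenue covers variable cost.
Profit = P·x − TC = 37·5 − 513 = -$328, a loss, but smaller than the $378 fixed cost the firm would lose by shutting down.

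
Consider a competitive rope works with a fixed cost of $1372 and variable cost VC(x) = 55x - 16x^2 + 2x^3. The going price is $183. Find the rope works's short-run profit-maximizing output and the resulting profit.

Profit = -$348 at x = 8

AVC = 55 - 16x + 2x^2; min AVC = $23 at x = 4. Since P = $183 ≥ min AVC, the firm produces.
MC = 55 - 32x + 6x^2. Setting P = MC and taking the root on the rising branch gives x* = 8.
TR = 183·8 = 1464. TC = 1372 + 440 = 1812. Profit = 1464 − 1812 = -$348.
By producing, the firm covers all variable cost plus $1024 of fixed cost; shutting down would lose the full $1372.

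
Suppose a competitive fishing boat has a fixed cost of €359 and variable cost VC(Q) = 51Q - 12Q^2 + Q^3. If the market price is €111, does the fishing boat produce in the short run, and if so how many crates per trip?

Strip out fixed cost: VC = 51Q - 12Q^2 + Q^3. Then AVC = 51 - 12Q + Q^2 and MC = 51 - 24Q + 3Q^2.
The AVC parabola has its vertex at Q = 12/2 = 6, where AVC = 51 - 12·6 + 6^2 = €15.
P = €111 exceeds min AVC = €15, so the firm stays open.
P = MC gives -60 - 24Q + 3Q^2 = 0, with roots -2 and 10. Take the larger (rising MC): Q* = 10.
Check: AVC at Q = 10 is €31 ≤ P, so revenue covers variable cost.
Profit = P·Q − TC = 111·10 − 669 = €441.

Produce at Q = 10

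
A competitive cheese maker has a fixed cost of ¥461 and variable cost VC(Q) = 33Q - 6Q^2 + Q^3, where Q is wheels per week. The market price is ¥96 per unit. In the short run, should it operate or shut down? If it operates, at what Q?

Strip out fixed cost: VC = 33Q - 6Q^2 + Q^3. Then AVC = 33 - 6Q + Q^2 and MC = 33 - 12Q + 3Q^2.
AVC hits its minimum where MC = AVC, at Q = 3, giving min AVC = 33 - 6·3 + 3^2 = ¥24.
Since P = ¥96 ≥ min AVC = ¥24, price covers variable cost and the firm should produce.
P = MC gives -63 - 12Q + 3Q^2 = 0, with roots -3 and 7. Take the larger (rising MC): Q* = 7.
Check: AVC at Q = 7 is ¥40 ≤ P, so revenue covers variable cost.
Profit = P·Q − TC = 96·7 − 741 = -¥69, a loss, but smaller than the ¥461 fixed cost the firm would lose by shutting down.

Produce at Q = 7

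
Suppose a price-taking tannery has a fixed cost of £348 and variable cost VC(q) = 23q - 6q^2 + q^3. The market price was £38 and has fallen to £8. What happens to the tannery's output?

AVC = 23 - 6q + q^2, minimized at q = 3 where min AVC = £14. MC = 23 - 12q + 3q^2.
At P = £38 ≥ min AVC, set P = MC on the rising branch: q = 5.
At P = £8 < min AVC = £14, price no longer covers variable cost at any output, so the firm shuts down: q = 0.

Output falls from 5 to 0 (the firm shuts down)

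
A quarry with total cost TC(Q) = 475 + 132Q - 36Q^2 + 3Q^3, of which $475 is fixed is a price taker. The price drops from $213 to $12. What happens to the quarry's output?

AVC = 132 - 36Q + 3Q^2, minimized at Q = 6 where min AVC = $24. MC = 132 - 72Q + 9Q^2.
With P = $213 above the shutdown price, P = MC gives Q = 9.
At P = $12 < min AVC = $24, price no longer covers variable cost at any output, so the firm shuts down: Q = 0.

Output falls from 9 to 0 (the firm shuts down)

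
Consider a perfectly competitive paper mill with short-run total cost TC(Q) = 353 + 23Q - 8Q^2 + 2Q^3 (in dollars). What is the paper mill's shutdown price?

The firm shuts down when price falls below the minimum of average variable cost. AVC = VC/Q = 23 - 8Q + 2Q^2.
At the minimum of AVC, MC = AVC. MC = 23 - 16Q + 6Q^2; setting MC = AVC gives 4Q^2 - 8Q = 0, so Q = 2. min AVC = 15.
The firm shuts down for any P below $15.

$15 per unit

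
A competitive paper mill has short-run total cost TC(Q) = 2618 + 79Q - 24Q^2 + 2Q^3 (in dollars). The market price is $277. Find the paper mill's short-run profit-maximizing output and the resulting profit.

AVC = 79 - 24Q + 2Q^2 has its minimum $7 at Q = 6; price $277 clears that bar, so the firm operates.
With MC = 79 - 48Q + 6Q^2, P = MC on the upward-sloping part at Q* = 11.
TR = 277·11 = 3047. TC = 2618 + 627 = 3245. Profit = 3047 − 3245 = -$198.
By producing, the firm covers all variable cost plus $2420 of fixed cost; shutting down would lose the full $2618.

Profit = -$198 at Q = 11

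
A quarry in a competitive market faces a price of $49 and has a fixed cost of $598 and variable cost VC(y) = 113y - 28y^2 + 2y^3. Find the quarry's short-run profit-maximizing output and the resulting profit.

Profit = -$342 at y = 8

AVC = 113 - 28y + 2y^2 has its minimum $15 at y = 7; price $49 clears that bar, so the firm operates.
With MC = 113 - 56y + 6y^2, P = MC on the upward-sloping part at y* = 8.
TR = 49·8 = 392. TC = 598 + 136 = 734. Profit = 392 − 734 = -$342.
Shutting down would mean losing the fixed cost of $598, so operating at a loss of $342 is better by $256.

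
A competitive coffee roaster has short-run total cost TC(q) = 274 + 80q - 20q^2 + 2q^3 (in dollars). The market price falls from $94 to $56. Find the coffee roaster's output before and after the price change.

Output falls from 7 to 6

AVC = 80 - 20q + 2q^2, minimized at q = 5 where min AVC = $30. MC = 80 - 40q + 6q^2.
At P = $94 ≥ min AVC, set P = MC on the rising branch: q = 7.
At P = $56 ≥ min AVC, set P = MC: q = 6. The firm stays open but cuts output.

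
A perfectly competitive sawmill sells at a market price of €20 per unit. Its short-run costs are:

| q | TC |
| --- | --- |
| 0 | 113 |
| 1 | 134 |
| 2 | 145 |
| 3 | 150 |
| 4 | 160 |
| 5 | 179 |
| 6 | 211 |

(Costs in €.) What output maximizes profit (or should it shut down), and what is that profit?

q = 5; profit = -€79

Tabulate TR − TC: q=0: -113; q=1: -114; q=2: -105; q=3: -90; q=4: -80; q=5: -79; q=6: -91.
Profit is maximized at q = 5. AVC there is 66/5 = €13.20 ≤ P, so producing beats shutting down (which would give -€113).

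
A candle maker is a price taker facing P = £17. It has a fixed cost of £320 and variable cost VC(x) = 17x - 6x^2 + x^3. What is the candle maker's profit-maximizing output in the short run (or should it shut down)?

Produce at x = 4

From TC, MC = TC'(x) = 17 - 12x + 3x^2 and AVC = VC/x = 17 - 6x + x^2.
AVC is minimized where dAVC/dx = -6 + 2x = 0, at x = 3; min AVC = 17 - 6·3 + 3^2 = £8.
P = £17 exceeds min AVC = £8, so the firm stays open.
P = MC gives -12x + 3x^2 = 0, with roots 0 and 4. Take the larger (rising MC): x* = 4.
Check: AVC at x = 4 is £9 ≤ P, so revenue covers variable cost.
Profit = P·x − TC = 17·4 − 356 = -£288, a loss, but smaller than the £320 fixed cost the firm would lose by shutting down.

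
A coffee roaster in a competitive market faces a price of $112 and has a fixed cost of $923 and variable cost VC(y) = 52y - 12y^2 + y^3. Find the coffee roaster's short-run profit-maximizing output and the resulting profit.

AVC = 52 - 12y + y^2 has its minimum $16 at y = 6; price $112 clears that bar, so the firm operates.
MC = 52 - 24y + 3y^2. Setting P = MC and taking the root on the rising branch gives y* = 10.
TR = 112·10 = 1120. TC = 923 + 320 = 1243. Profit = 1120 − 1243 = -$123.
That loss of $123 beats the $923 the firm would lose by shutting down; producing recovers $800 of fixed cost.

Profit = -$123 at y = 10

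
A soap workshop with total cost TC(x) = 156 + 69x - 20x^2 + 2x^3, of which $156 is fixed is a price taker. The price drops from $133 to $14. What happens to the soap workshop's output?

Output falls from 8 to 0 (the firm shuts down)

MC = 69 - 40x + 6x^2; the shutdown threshold is min AVC = $19 (at x = 5).
At P = $133 ≥ min AVC, set P = MC on the rising branch: x = 8.
At P = $14 < min AVC = $19, price no longer covers variable cost at any output, so the firm shuts down: x = 0.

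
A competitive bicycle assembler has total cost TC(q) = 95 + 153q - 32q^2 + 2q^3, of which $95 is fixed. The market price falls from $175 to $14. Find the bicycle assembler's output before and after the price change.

AVC = 153 - 32q + 2q^2, minimized at q = 8 where min AVC = $25. MC = 153 - 64q + 6q^2.
With P = $175 above the shutdown price, P = MC gives q = 11.
At P = $14 < min AVC = $25, price no longer covers variable cost at any output, so the firm shuts down: q = 0.

Output falls from 11 to 0 (the firm shuts down)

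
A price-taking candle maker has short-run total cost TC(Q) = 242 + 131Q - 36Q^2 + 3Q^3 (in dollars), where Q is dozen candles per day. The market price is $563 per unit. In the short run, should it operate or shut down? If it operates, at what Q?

Produce at Q = 12

From TC, MC = TC'(Q) = 131 - 72Q + 9Q^2 and AVC = VC/Q = 131 - 36Q + 3Q^2.
AVC hits its minimum where MC = AVC, at Q = 6, giving min AVC = 131 - 36·6 + 3·6^2 = $23.
Because $563 ≥ $23, revenue can cover variable cost; the firm operates.
Solving P = MC: -432 - 72Q + 9Q^2 = 0 ⇒ Q = -4 or 12. On the upward-sloping branch, Q* = 12.
Check: AVC at Q = 12 is $131 ≤ P, so revenue covers variable cost.
Profit = P·Q − TC = 563·12 − 1814 = $4942.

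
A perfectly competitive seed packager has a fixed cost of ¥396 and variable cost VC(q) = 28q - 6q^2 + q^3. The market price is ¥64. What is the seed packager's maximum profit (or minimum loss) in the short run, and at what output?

AVC = 28 - 6q + q^2; min AVC = ¥19 at q = 3. Since P = ¥64 ≥ min AVC, the firm produces.
MC = 28 - 12q + 3q^2. Setting P = MC and taking the root on the rising branch gives q* = 6.
TR = 64·6 = 384. TC = 396 + 168 = 564. Profit = 384 − 564 = -¥180.
That loss of ¥180 beats the ¥396 the firm would lose by shutting down; producing recovers ¥216 of fixed cost.

Profit = -¥180 at q = 6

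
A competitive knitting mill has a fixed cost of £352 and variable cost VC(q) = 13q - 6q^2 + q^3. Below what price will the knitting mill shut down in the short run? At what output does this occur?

Short-run supply begins at min AVC. From VC = 13q - 6q^2 + q^3, AVC = 13 - 6q + q^2.
At the minimum of AVC, MC = AVC. MC = 13 - 12q + 3q^2; setting MC = AVC gives 2q^2 - 6q = 0, so q = 3. min AVC = 4.
So the shutdown price is £4.

£4 per unit, at q = 3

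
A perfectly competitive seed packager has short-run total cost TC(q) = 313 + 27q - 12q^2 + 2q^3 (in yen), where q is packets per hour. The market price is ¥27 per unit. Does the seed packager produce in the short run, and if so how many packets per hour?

Produce at q = 4

From TC, MC = TC'(q) = 27 - 24q + 6q^2 and AVC = VC/q = 27 - 12q + 2q^2.
AVC hits its minimum where MC = AVC, at q = 3, giving min AVC = 27 - 12·3 + 2·3^2 = ¥9.
Since P = ¥27 ≥ min AVC = ¥9, price covers variable cost and the firm should produce.
Set P = MC: 27 = 27 - 24q + 6q^2 → -24q + 6q^2 = 0. The roots are q = 0 and q = 4; the profit-maximizing output is on the rising part of MC, so q* = 4.
Check: AVC at q = 4 is ¥11 ≤ P, so revenue covers variable cost.
Profit = P·q − TC = 27·4 − 357 = -¥249, a loss, but smaller than the ¥313 fixed cost the firm would lose by shutting down.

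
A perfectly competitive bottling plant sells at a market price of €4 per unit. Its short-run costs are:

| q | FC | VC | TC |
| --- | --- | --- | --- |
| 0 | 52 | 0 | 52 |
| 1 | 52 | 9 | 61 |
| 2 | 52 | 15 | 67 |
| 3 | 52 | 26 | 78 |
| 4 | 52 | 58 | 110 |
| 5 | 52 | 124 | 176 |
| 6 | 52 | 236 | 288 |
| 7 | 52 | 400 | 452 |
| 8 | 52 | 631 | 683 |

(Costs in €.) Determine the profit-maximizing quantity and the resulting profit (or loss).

q = 0 (shut down); profit = -€52

Profit at each row (π = 4q − TC): q=0: -52; q=1: -57; q=2: -59; q=3: -66; q=4: -94; q=5: -156; q=6: -264; q=7: -424; q=8: -651.
Profit is highest at q = 0. Equivalently, the lowest AVC in the table is 15/2 ≈ €7.50 at q = 2, and P = €4 falls below it — price never covers variable cost, so the firm shuts down and loses only its fixed cost.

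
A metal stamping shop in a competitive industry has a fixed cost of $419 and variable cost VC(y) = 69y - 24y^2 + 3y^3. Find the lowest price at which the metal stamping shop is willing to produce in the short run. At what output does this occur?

The firm shuts down when price falls below the minimum of average variable cost. AVC = VC/y = 69 - 24y + 3y^2.
At the minimum of AVC, MC = AVC. MC = 69 - 48y + 9y^2; setting MC = AVC gives 6y^2 - 24y = 0, so y = 4. min AVC = 21.
The firm shuts down for any P below $21.

$21 per unit, at y = 4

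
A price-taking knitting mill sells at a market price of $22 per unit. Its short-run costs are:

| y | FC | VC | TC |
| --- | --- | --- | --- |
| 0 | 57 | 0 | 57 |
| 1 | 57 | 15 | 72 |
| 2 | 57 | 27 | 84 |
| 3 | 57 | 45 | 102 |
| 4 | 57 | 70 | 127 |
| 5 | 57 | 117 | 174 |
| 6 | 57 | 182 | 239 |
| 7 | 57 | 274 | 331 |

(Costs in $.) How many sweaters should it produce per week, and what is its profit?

y = 3; profit = -$36

Compute π = P·y − TC at each output: y=0: -57; y=1: -50; y=2: -40; y=3: -36; y=4: -39; y=5: -64; y=6: -107; y=7: -177.
Profit is maximized at y = 3. AVC there is 45/3 = $15 ≤ P, so producing beats shutting down (which would give -$57).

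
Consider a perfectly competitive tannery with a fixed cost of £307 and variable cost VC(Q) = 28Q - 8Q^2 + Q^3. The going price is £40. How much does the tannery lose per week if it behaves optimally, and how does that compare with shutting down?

Profit = -£163 at Q = 6

AVC = 28 - 8Q + Q^2; min AVC = £12 at Q = 4. Since P = £40 ≥ min AVC, the firm produces.
MC = 28 - 16Q + 3Q^2. Setting P = MC and taking the root on the rising branch gives Q* = 6.
TR = 40·6 = 240. TC = 307 + 96 = 403. Profit = 240 − 403 = -£163.
That loss of £163 beats the £307 the firm would lose by shutting down; producing recovers £144 of fixed cost.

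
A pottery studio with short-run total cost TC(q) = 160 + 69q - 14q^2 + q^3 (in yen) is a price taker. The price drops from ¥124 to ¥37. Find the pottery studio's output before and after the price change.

MC = 69 - 28q + 3q^2; the shutdown threshold is min AVC = ¥20 (at q = 7).
At P = ¥124 ≥ min AVC, set P = MC on the rising branch: q = 11.
At P = ¥37 ≥ min AVC, set P = MC: q = 8. The firm stays open but cuts output.

Output falls from 11 to 8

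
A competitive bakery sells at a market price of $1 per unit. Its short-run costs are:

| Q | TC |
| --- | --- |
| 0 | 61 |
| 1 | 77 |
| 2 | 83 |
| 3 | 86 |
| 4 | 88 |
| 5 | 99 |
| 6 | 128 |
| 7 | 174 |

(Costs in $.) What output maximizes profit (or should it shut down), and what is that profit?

Q = 0 (shut down); profit = -$61

Profit at each row (π = 1Q − TC): Q=0: -61; Q=1: -76; Q=2: -81; Q=3: -83; Q=4: -84; Q=5: -94; Q=6: -122; Q=7: -167.
Profit is highest at Q = 0. Equivalently, the lowest AVC in the table is 27/4 ≈ $6.75 at Q = 4, and P = $1 falls below it — price never covers variable cost, so the firm shuts down and loses only its fixed cost.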